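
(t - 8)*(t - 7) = t^2 - 15*t + 56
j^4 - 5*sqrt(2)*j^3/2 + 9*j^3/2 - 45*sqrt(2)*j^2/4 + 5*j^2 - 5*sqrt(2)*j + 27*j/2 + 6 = (j + 1/2)*(j + 4)*(j - 3*sqrt(2)/2)*(j - sqrt(2))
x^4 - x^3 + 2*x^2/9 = x^2*(x - 2/3)*(x - 1/3)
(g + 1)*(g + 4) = g^2 + 5*g + 4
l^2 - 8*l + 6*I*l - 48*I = (l - 8)*(l + 6*I)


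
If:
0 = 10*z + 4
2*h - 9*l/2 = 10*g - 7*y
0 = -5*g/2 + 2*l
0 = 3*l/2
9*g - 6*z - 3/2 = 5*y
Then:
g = 0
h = -63/100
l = 0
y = 9/50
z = -2/5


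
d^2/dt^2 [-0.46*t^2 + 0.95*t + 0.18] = -0.920000000000000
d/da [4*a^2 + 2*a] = 8*a + 2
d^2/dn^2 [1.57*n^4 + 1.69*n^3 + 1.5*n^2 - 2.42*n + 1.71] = 18.84*n^2 + 10.14*n + 3.0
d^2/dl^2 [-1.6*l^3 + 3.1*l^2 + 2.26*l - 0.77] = 6.2 - 9.6*l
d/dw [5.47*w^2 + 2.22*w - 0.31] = 10.94*w + 2.22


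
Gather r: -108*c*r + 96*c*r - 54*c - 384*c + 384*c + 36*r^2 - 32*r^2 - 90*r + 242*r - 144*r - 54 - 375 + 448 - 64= -54*c + 4*r^2 + r*(8 - 12*c) - 45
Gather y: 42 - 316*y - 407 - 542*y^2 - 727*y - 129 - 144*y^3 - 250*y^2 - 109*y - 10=-144*y^3 - 792*y^2 - 1152*y - 504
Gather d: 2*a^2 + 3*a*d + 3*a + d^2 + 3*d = 2*a^2 + 3*a + d^2 + d*(3*a + 3)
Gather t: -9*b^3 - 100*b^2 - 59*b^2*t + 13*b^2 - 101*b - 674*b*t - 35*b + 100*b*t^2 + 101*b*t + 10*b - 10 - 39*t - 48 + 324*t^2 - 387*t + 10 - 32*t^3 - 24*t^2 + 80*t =-9*b^3 - 87*b^2 - 126*b - 32*t^3 + t^2*(100*b + 300) + t*(-59*b^2 - 573*b - 346) - 48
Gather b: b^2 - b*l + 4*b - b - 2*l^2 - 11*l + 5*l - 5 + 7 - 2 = b^2 + b*(3 - l) - 2*l^2 - 6*l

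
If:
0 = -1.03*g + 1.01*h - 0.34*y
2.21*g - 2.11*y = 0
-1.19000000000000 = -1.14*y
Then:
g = 1.00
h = 1.37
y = 1.04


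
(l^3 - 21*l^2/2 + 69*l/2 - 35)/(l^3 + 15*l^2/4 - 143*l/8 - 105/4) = 4*(l^2 - 7*l + 10)/(4*l^2 + 29*l + 30)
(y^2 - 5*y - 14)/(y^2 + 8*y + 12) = (y - 7)/(y + 6)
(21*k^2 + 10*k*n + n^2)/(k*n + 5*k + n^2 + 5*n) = (21*k^2 + 10*k*n + n^2)/(k*n + 5*k + n^2 + 5*n)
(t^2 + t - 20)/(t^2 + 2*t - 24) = (t + 5)/(t + 6)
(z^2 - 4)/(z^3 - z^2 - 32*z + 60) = (z + 2)/(z^2 + z - 30)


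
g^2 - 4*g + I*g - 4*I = (g - 4)*(g + I)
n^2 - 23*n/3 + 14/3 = (n - 7)*(n - 2/3)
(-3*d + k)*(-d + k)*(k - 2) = 3*d^2*k - 6*d^2 - 4*d*k^2 + 8*d*k + k^3 - 2*k^2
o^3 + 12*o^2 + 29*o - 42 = (o - 1)*(o + 6)*(o + 7)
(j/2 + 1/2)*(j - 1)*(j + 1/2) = j^3/2 + j^2/4 - j/2 - 1/4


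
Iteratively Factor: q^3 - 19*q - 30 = (q - 5)*(q^2 + 5*q + 6) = (q - 5)*(q + 3)*(q + 2)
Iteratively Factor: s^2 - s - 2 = (s + 1)*(s - 2)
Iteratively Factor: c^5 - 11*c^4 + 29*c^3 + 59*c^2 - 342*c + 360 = (c - 4)*(c^4 - 7*c^3 + c^2 + 63*c - 90) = (c - 4)*(c - 2)*(c^3 - 5*c^2 - 9*c + 45) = (c - 4)*(c - 3)*(c - 2)*(c^2 - 2*c - 15) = (c - 4)*(c - 3)*(c - 2)*(c + 3)*(c - 5)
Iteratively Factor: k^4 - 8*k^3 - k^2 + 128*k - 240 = (k - 3)*(k^3 - 5*k^2 - 16*k + 80) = (k - 3)*(k + 4)*(k^2 - 9*k + 20) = (k - 4)*(k - 3)*(k + 4)*(k - 5)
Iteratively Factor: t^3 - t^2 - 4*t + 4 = (t - 1)*(t^2 - 4) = (t - 1)*(t + 2)*(t - 2)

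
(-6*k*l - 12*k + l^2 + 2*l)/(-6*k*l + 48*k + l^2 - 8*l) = (l + 2)/(l - 8)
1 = 1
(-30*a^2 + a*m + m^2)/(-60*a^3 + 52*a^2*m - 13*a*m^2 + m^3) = (6*a + m)/(12*a^2 - 8*a*m + m^2)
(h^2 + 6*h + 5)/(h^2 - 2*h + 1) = (h^2 + 6*h + 5)/(h^2 - 2*h + 1)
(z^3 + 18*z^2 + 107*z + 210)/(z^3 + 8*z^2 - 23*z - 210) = (z + 5)/(z - 5)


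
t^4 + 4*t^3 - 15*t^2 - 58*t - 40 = (t - 4)*(t + 1)*(t + 2)*(t + 5)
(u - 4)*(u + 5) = u^2 + u - 20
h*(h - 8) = h^2 - 8*h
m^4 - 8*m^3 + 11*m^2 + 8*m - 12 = (m - 6)*(m - 2)*(m - 1)*(m + 1)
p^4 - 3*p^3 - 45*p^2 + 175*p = p*(p - 5)^2*(p + 7)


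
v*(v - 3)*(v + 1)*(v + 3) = v^4 + v^3 - 9*v^2 - 9*v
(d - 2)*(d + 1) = d^2 - d - 2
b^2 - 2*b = b*(b - 2)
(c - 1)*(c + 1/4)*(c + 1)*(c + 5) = c^4 + 21*c^3/4 + c^2/4 - 21*c/4 - 5/4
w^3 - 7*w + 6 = (w - 2)*(w - 1)*(w + 3)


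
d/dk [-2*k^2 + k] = 1 - 4*k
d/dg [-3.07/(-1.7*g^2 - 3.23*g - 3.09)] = (-10.438*g - 9.9161)/(1.7*g^2 + 3.23*g + 3.09)^2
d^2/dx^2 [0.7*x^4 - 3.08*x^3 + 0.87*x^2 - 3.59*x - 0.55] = 8.4*x^2 - 18.48*x + 1.74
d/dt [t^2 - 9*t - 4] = 2*t - 9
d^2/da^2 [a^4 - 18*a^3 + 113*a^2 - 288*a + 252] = 12*a^2 - 108*a + 226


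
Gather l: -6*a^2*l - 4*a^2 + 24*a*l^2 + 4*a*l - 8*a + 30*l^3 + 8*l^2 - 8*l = -4*a^2 - 8*a + 30*l^3 + l^2*(24*a + 8) + l*(-6*a^2 + 4*a - 8)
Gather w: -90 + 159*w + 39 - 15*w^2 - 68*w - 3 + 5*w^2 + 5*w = -10*w^2 + 96*w - 54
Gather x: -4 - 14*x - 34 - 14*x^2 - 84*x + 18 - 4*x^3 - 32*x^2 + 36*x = -4*x^3 - 46*x^2 - 62*x - 20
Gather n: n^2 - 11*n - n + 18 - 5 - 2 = n^2 - 12*n + 11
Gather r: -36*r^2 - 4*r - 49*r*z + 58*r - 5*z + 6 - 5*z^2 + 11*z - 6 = -36*r^2 + r*(54 - 49*z) - 5*z^2 + 6*z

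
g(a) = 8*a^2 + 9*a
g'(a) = 16*a + 9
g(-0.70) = -2.38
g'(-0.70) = -2.20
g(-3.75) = 78.75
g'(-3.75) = -51.00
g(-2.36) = 23.32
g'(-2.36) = -28.76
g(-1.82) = 10.12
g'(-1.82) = -20.12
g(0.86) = 13.66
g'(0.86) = 22.76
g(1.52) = 32.16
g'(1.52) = 33.32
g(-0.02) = -0.18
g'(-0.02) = 8.68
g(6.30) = 374.22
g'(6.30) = 109.80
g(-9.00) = 567.00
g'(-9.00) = -135.00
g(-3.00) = 45.00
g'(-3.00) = -39.00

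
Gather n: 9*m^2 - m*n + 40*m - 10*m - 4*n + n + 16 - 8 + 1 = 9*m^2 + 30*m + n*(-m - 3) + 9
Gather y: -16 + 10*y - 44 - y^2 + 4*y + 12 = -y^2 + 14*y - 48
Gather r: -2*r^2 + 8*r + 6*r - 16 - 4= -2*r^2 + 14*r - 20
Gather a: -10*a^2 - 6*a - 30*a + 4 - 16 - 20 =-10*a^2 - 36*a - 32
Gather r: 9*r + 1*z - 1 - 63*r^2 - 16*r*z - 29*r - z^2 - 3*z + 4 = -63*r^2 + r*(-16*z - 20) - z^2 - 2*z + 3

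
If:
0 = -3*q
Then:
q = 0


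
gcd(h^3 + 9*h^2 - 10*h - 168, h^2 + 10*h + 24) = h + 6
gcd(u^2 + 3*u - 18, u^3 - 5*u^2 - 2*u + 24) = u - 3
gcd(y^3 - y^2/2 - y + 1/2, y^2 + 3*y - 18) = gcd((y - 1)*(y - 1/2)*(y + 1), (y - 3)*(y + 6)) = 1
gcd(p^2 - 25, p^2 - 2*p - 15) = p - 5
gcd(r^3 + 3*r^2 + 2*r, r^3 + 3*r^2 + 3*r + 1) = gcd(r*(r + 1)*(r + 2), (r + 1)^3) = r + 1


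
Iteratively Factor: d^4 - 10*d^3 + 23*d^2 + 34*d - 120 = (d - 5)*(d^3 - 5*d^2 - 2*d + 24) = (d - 5)*(d - 4)*(d^2 - d - 6) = (d - 5)*(d - 4)*(d - 3)*(d + 2)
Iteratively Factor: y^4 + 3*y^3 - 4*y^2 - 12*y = (y + 3)*(y^3 - 4*y) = (y + 2)*(y + 3)*(y^2 - 2*y) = (y - 2)*(y + 2)*(y + 3)*(y)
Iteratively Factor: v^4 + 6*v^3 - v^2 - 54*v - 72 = (v + 3)*(v^3 + 3*v^2 - 10*v - 24) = (v + 3)*(v + 4)*(v^2 - v - 6) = (v + 2)*(v + 3)*(v + 4)*(v - 3)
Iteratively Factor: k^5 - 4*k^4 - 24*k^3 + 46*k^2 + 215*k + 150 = (k - 5)*(k^4 + k^3 - 19*k^2 - 49*k - 30) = (k - 5)^2*(k^3 + 6*k^2 + 11*k + 6) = (k - 5)^2*(k + 2)*(k^2 + 4*k + 3) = (k - 5)^2*(k + 1)*(k + 2)*(k + 3)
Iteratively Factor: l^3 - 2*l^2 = (l)*(l^2 - 2*l) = l^2*(l - 2)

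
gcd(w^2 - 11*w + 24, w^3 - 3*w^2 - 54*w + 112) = w - 8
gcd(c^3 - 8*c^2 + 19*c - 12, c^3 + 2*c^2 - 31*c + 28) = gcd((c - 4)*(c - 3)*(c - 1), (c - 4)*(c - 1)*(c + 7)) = c^2 - 5*c + 4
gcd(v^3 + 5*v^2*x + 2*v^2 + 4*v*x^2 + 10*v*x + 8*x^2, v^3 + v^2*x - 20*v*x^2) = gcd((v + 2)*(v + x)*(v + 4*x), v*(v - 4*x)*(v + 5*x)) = 1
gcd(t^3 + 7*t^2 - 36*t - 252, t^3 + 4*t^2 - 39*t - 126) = t^2 + t - 42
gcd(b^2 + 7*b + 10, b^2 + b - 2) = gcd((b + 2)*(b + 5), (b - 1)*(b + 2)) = b + 2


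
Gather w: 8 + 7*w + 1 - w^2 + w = -w^2 + 8*w + 9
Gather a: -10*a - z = -10*a - z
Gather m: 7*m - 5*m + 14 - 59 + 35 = 2*m - 10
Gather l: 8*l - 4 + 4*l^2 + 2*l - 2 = 4*l^2 + 10*l - 6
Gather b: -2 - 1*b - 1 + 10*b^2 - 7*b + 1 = 10*b^2 - 8*b - 2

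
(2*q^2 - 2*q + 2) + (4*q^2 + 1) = 6*q^2 - 2*q + 3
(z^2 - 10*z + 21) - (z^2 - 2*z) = 21 - 8*z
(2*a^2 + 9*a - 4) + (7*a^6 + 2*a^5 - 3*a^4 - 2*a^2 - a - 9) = 7*a^6 + 2*a^5 - 3*a^4 + 8*a - 13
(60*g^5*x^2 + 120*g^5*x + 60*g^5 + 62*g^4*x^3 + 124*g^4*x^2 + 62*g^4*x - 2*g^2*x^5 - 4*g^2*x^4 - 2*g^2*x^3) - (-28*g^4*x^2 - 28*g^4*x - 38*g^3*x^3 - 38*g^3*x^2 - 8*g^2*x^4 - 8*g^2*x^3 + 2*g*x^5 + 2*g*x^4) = 60*g^5*x^2 + 120*g^5*x + 60*g^5 + 62*g^4*x^3 + 152*g^4*x^2 + 90*g^4*x + 38*g^3*x^3 + 38*g^3*x^2 - 2*g^2*x^5 + 4*g^2*x^4 + 6*g^2*x^3 - 2*g*x^5 - 2*g*x^4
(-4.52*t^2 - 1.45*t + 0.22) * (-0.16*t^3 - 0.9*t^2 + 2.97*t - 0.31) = 0.7232*t^5 + 4.3*t^4 - 12.1546*t^3 - 3.1033*t^2 + 1.1029*t - 0.0682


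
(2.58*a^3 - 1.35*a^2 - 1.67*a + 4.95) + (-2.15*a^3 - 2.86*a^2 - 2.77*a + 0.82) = 0.43*a^3 - 4.21*a^2 - 4.44*a + 5.77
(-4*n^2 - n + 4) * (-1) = 4*n^2 + n - 4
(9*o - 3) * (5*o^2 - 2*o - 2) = 45*o^3 - 33*o^2 - 12*o + 6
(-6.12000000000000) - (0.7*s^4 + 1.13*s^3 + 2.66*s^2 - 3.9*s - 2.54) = -0.7*s^4 - 1.13*s^3 - 2.66*s^2 + 3.9*s - 3.58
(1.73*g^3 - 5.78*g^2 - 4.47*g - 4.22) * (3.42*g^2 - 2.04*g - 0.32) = 5.9166*g^5 - 23.2968*g^4 - 4.0498*g^3 - 3.464*g^2 + 10.0392*g + 1.3504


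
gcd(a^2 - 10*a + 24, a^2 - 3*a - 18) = a - 6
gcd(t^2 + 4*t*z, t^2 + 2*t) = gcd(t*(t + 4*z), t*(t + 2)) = t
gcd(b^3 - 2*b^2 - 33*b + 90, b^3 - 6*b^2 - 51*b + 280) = b - 5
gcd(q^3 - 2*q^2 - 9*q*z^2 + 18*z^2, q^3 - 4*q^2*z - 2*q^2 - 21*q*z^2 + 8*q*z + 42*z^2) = q^2 + 3*q*z - 2*q - 6*z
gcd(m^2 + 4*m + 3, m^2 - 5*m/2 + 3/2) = 1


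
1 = 1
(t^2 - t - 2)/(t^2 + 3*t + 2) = (t - 2)/(t + 2)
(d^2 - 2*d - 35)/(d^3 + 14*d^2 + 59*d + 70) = (d - 7)/(d^2 + 9*d + 14)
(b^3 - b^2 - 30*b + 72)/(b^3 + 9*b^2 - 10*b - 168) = (b - 3)/(b + 7)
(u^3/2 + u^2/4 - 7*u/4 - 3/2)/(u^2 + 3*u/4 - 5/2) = (2*u^3 + u^2 - 7*u - 6)/(4*u^2 + 3*u - 10)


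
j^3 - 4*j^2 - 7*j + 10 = (j - 5)*(j - 1)*(j + 2)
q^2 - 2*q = q*(q - 2)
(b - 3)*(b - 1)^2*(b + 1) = b^4 - 4*b^3 + 2*b^2 + 4*b - 3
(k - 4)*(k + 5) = k^2 + k - 20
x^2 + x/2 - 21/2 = (x - 3)*(x + 7/2)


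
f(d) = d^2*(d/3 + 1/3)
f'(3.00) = 11.00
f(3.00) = 12.00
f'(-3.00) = 7.00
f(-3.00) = -6.00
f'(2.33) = 6.98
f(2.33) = 6.03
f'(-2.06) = 2.87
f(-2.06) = -1.50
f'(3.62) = 15.52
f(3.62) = 20.18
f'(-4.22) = 15.00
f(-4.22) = -19.11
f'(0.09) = 0.07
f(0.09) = 0.00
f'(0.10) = 0.08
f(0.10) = 0.00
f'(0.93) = 1.48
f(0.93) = 0.56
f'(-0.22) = -0.10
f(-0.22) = 0.01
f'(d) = d^2/3 + 2*d*(d/3 + 1/3)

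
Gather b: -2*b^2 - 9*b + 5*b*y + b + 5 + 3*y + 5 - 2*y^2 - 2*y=-2*b^2 + b*(5*y - 8) - 2*y^2 + y + 10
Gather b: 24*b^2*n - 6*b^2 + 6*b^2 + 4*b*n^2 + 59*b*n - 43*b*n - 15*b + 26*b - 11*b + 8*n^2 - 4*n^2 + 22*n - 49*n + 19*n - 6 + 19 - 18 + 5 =24*b^2*n + b*(4*n^2 + 16*n) + 4*n^2 - 8*n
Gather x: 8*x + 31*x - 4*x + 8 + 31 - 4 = 35*x + 35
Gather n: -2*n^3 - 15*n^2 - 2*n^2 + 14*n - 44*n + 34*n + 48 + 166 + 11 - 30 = -2*n^3 - 17*n^2 + 4*n + 195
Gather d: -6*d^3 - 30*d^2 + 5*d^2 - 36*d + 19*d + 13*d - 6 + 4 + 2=-6*d^3 - 25*d^2 - 4*d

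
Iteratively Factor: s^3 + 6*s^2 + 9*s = (s + 3)*(s^2 + 3*s) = s*(s + 3)*(s + 3)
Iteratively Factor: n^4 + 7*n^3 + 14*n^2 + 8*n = (n + 1)*(n^3 + 6*n^2 + 8*n) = (n + 1)*(n + 4)*(n^2 + 2*n) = n*(n + 1)*(n + 4)*(n + 2)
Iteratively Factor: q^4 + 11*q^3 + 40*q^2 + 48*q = (q + 4)*(q^3 + 7*q^2 + 12*q) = q*(q + 4)*(q^2 + 7*q + 12) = q*(q + 3)*(q + 4)*(q + 4)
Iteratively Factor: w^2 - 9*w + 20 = (w - 4)*(w - 5)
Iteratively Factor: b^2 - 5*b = (b)*(b - 5)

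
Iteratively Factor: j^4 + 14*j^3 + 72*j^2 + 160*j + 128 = (j + 4)*(j^3 + 10*j^2 + 32*j + 32) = (j + 2)*(j + 4)*(j^2 + 8*j + 16) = (j + 2)*(j + 4)^2*(j + 4)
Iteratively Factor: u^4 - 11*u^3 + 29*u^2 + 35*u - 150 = (u - 5)*(u^3 - 6*u^2 - u + 30) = (u - 5)^2*(u^2 - u - 6) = (u - 5)^2*(u - 3)*(u + 2)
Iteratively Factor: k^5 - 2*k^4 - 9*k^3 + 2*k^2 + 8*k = (k - 4)*(k^4 + 2*k^3 - k^2 - 2*k) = (k - 4)*(k - 1)*(k^3 + 3*k^2 + 2*k) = k*(k - 4)*(k - 1)*(k^2 + 3*k + 2) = k*(k - 4)*(k - 1)*(k + 1)*(k + 2)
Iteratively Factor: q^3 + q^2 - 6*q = (q + 3)*(q^2 - 2*q) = q*(q + 3)*(q - 2)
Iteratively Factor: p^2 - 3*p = (p - 3)*(p)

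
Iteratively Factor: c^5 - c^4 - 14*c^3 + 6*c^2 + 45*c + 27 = (c + 1)*(c^4 - 2*c^3 - 12*c^2 + 18*c + 27) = (c + 1)^2*(c^3 - 3*c^2 - 9*c + 27) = (c + 1)^2*(c + 3)*(c^2 - 6*c + 9) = (c - 3)*(c + 1)^2*(c + 3)*(c - 3)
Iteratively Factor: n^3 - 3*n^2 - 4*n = (n + 1)*(n^2 - 4*n) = n*(n + 1)*(n - 4)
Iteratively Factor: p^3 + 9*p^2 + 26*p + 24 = (p + 3)*(p^2 + 6*p + 8) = (p + 3)*(p + 4)*(p + 2)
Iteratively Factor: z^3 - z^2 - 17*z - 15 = (z - 5)*(z^2 + 4*z + 3) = (z - 5)*(z + 3)*(z + 1)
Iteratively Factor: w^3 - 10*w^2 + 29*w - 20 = (w - 1)*(w^2 - 9*w + 20) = (w - 5)*(w - 1)*(w - 4)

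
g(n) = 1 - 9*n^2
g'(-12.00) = 216.00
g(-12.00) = -1295.00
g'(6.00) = -108.00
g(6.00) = -323.00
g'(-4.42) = 79.56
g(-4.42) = -174.83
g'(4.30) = -77.40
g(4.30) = -165.41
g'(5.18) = -93.24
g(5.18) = -240.49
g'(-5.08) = 91.44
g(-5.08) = -231.26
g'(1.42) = -25.56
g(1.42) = -17.15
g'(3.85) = -69.30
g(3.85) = -132.40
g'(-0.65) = 11.70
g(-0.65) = -2.80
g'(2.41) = -43.38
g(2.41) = -51.27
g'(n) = -18*n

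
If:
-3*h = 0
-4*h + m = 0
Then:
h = 0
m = 0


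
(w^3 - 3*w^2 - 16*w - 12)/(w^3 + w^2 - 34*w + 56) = (w^3 - 3*w^2 - 16*w - 12)/(w^3 + w^2 - 34*w + 56)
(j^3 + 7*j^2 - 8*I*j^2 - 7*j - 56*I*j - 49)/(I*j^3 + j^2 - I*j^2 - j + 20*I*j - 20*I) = (-I*j^3 - j^2*(8 + 7*I) + 7*j*(-8 + I) + 49*I)/(j^3 - j^2*(1 + I) + j*(20 + I) - 20)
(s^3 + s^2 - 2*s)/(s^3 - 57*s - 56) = s*(-s^2 - s + 2)/(-s^3 + 57*s + 56)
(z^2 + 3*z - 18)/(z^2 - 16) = (z^2 + 3*z - 18)/(z^2 - 16)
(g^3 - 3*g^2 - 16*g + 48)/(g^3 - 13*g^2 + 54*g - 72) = (g + 4)/(g - 6)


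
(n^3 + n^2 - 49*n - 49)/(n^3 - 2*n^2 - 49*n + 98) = (n + 1)/(n - 2)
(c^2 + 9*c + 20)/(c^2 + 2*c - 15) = (c + 4)/(c - 3)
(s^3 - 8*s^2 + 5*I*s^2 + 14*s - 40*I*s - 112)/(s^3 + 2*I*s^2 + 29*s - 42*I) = (s - 8)/(s - 3*I)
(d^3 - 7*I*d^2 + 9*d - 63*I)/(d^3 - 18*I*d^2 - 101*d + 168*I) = (d + 3*I)/(d - 8*I)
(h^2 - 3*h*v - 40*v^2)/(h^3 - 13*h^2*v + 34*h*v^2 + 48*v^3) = (-h - 5*v)/(-h^2 + 5*h*v + 6*v^2)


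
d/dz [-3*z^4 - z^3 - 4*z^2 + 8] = z*(-12*z^2 - 3*z - 8)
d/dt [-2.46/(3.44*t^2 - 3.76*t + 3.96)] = (16.9248*t - 9.2496)/(3.44*t^2 - 3.76*t + 3.96)^2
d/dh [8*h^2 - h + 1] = 16*h - 1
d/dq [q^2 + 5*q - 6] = 2*q + 5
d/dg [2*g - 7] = 2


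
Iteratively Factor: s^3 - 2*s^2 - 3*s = (s - 3)*(s^2 + s) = (s - 3)*(s + 1)*(s)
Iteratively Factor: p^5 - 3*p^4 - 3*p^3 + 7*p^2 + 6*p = (p)*(p^4 - 3*p^3 - 3*p^2 + 7*p + 6) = p*(p - 3)*(p^3 - 3*p - 2) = p*(p - 3)*(p - 2)*(p^2 + 2*p + 1) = p*(p - 3)*(p - 2)*(p + 1)*(p + 1)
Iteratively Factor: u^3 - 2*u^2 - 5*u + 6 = (u - 1)*(u^2 - u - 6) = (u - 1)*(u + 2)*(u - 3)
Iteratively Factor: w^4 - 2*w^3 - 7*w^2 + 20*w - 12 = (w - 2)*(w^3 - 7*w + 6) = (w - 2)^2*(w^2 + 2*w - 3) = (w - 2)^2*(w + 3)*(w - 1)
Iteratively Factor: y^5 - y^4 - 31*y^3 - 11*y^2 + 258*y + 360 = (y - 4)*(y^4 + 3*y^3 - 19*y^2 - 87*y - 90) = (y - 5)*(y - 4)*(y^3 + 8*y^2 + 21*y + 18) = (y - 5)*(y - 4)*(y + 3)*(y^2 + 5*y + 6) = (y - 5)*(y - 4)*(y + 2)*(y + 3)*(y + 3)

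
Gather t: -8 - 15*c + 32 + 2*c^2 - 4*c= 2*c^2 - 19*c + 24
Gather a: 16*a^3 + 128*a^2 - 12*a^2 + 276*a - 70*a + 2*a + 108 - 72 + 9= 16*a^3 + 116*a^2 + 208*a + 45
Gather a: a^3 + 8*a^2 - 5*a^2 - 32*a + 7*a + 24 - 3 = a^3 + 3*a^2 - 25*a + 21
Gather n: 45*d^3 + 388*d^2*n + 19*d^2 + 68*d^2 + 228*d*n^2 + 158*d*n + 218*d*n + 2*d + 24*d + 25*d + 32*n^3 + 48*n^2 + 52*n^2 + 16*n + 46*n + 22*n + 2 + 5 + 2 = 45*d^3 + 87*d^2 + 51*d + 32*n^3 + n^2*(228*d + 100) + n*(388*d^2 + 376*d + 84) + 9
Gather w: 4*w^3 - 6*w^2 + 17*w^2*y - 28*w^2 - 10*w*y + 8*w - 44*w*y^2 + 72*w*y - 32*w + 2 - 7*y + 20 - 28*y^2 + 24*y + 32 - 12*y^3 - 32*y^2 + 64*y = 4*w^3 + w^2*(17*y - 34) + w*(-44*y^2 + 62*y - 24) - 12*y^3 - 60*y^2 + 81*y + 54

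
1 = 1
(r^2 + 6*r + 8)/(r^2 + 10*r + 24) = (r + 2)/(r + 6)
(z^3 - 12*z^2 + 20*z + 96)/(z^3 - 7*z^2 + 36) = (z - 8)/(z - 3)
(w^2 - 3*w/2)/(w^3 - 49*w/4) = 2*(2*w - 3)/(4*w^2 - 49)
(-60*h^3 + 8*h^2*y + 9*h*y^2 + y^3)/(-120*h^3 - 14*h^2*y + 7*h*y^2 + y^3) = (-2*h + y)/(-4*h + y)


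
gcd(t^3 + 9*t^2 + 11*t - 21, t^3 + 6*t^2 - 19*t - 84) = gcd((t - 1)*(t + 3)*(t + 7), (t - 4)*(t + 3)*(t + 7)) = t^2 + 10*t + 21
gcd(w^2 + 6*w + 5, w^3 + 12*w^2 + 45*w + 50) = w + 5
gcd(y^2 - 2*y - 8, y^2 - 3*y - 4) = y - 4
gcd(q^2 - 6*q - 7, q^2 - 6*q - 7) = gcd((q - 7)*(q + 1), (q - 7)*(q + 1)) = q^2 - 6*q - 7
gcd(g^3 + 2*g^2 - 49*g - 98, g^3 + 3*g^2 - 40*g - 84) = g^2 + 9*g + 14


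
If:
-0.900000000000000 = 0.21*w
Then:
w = -4.29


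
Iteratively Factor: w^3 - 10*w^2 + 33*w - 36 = (w - 4)*(w^2 - 6*w + 9) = (w - 4)*(w - 3)*(w - 3)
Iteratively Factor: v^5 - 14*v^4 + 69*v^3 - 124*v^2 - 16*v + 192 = (v - 4)*(v^4 - 10*v^3 + 29*v^2 - 8*v - 48) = (v - 4)^2*(v^3 - 6*v^2 + 5*v + 12) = (v - 4)^3*(v^2 - 2*v - 3) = (v - 4)^3*(v + 1)*(v - 3)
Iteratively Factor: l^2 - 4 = (l + 2)*(l - 2)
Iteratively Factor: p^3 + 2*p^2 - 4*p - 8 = (p + 2)*(p^2 - 4) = (p - 2)*(p + 2)*(p + 2)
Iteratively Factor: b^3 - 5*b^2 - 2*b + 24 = (b + 2)*(b^2 - 7*b + 12) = (b - 3)*(b + 2)*(b - 4)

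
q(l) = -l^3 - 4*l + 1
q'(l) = -3*l^2 - 4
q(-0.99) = 5.93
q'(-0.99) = -6.94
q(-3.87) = 74.44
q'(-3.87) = -48.93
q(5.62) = -198.98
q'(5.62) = -98.75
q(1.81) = -12.17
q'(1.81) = -13.83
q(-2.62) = 29.46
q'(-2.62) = -24.59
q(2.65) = -28.21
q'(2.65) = -25.07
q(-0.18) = 1.73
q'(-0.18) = -4.10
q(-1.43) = 9.64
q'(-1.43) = -10.13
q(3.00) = -38.00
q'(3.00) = -31.00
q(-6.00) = 241.00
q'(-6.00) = -112.00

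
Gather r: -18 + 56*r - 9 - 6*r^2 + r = -6*r^2 + 57*r - 27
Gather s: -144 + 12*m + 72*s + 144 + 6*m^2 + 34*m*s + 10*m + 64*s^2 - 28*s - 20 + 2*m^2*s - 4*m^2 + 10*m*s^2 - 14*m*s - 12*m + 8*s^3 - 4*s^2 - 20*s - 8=2*m^2 + 10*m + 8*s^3 + s^2*(10*m + 60) + s*(2*m^2 + 20*m + 24) - 28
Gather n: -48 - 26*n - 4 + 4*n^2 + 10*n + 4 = 4*n^2 - 16*n - 48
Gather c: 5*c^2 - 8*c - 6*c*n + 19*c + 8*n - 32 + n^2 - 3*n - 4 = 5*c^2 + c*(11 - 6*n) + n^2 + 5*n - 36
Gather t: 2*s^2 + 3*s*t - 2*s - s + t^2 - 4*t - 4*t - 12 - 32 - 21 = 2*s^2 - 3*s + t^2 + t*(3*s - 8) - 65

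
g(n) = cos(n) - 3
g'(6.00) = 0.28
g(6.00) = -2.04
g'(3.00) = -0.14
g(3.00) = -3.99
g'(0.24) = -0.24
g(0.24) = -2.03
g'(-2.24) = 0.78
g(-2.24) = -3.62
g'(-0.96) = 0.82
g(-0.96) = -2.43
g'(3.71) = 0.54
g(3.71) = -3.84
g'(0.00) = 0.00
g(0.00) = -2.00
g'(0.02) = -0.02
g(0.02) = -2.00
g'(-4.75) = -1.00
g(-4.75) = -2.96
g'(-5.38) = -0.79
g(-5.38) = -2.38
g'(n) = -sin(n)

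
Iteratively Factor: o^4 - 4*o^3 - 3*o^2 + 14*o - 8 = (o + 2)*(o^3 - 6*o^2 + 9*o - 4) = (o - 4)*(o + 2)*(o^2 - 2*o + 1) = (o - 4)*(o - 1)*(o + 2)*(o - 1)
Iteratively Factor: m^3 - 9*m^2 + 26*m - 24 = (m - 4)*(m^2 - 5*m + 6) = (m - 4)*(m - 2)*(m - 3)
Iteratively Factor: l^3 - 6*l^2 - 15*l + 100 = (l + 4)*(l^2 - 10*l + 25) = (l - 5)*(l + 4)*(l - 5)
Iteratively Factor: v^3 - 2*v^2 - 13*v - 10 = (v + 1)*(v^2 - 3*v - 10) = (v + 1)*(v + 2)*(v - 5)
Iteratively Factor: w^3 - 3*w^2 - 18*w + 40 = (w - 2)*(w^2 - w - 20) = (w - 2)*(w + 4)*(w - 5)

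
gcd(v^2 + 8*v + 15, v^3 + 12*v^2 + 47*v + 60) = v^2 + 8*v + 15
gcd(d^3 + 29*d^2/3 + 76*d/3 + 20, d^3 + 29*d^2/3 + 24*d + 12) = d + 6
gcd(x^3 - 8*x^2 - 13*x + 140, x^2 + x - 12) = x + 4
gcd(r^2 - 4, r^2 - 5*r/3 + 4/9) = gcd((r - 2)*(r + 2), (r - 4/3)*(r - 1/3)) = 1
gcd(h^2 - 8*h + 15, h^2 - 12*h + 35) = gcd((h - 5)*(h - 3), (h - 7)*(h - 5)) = h - 5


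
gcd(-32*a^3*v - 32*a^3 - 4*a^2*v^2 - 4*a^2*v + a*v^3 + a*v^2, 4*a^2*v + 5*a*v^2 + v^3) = 4*a + v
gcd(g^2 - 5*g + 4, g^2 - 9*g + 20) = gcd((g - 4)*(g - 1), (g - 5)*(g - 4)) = g - 4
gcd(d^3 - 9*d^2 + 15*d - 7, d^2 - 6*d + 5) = d - 1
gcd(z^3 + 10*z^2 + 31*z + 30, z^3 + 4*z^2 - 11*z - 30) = z^2 + 7*z + 10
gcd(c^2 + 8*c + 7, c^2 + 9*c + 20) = 1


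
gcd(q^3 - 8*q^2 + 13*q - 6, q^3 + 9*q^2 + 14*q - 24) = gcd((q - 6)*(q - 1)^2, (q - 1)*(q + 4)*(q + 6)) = q - 1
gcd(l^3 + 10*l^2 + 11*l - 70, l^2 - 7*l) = 1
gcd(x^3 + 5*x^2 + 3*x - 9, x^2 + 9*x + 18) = x + 3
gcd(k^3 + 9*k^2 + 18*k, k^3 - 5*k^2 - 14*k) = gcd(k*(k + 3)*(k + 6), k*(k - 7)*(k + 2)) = k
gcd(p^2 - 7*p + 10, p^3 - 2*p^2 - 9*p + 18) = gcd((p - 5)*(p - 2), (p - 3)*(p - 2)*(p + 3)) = p - 2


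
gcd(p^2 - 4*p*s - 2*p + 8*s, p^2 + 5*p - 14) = p - 2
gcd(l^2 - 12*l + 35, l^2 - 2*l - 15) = l - 5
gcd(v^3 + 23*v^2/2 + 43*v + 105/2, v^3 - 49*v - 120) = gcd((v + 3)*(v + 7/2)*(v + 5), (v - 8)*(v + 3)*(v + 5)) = v^2 + 8*v + 15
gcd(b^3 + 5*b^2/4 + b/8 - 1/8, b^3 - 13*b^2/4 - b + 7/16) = b^2 + b/4 - 1/8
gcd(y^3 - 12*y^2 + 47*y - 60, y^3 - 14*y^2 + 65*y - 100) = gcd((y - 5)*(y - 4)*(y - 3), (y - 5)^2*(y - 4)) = y^2 - 9*y + 20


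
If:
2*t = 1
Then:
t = 1/2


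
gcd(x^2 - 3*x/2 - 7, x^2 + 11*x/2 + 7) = x + 2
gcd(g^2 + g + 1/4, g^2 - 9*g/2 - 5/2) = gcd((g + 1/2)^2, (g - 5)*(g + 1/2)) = g + 1/2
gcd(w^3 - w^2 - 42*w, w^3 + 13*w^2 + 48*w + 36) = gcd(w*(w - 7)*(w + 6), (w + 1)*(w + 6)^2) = w + 6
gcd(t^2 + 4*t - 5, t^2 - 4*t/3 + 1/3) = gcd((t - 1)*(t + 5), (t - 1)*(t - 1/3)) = t - 1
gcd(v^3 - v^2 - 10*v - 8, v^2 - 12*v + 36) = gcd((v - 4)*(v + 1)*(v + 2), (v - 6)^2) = 1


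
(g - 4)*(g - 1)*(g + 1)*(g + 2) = g^4 - 2*g^3 - 9*g^2 + 2*g + 8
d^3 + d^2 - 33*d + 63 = (d - 3)^2*(d + 7)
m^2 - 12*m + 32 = (m - 8)*(m - 4)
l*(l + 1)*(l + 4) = l^3 + 5*l^2 + 4*l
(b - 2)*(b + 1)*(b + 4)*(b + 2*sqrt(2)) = b^4 + 2*sqrt(2)*b^3 + 3*b^3 - 6*b^2 + 6*sqrt(2)*b^2 - 12*sqrt(2)*b - 8*b - 16*sqrt(2)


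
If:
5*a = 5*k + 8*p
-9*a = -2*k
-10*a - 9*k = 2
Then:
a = -4/101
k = -18/101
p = 35/404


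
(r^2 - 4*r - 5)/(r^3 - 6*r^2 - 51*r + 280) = (r + 1)/(r^2 - r - 56)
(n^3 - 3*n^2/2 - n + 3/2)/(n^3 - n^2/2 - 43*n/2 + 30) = (n^2 - 1)/(n^2 + n - 20)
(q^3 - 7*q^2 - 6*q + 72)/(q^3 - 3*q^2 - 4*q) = (q^2 - 3*q - 18)/(q*(q + 1))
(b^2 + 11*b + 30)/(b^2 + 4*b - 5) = (b + 6)/(b - 1)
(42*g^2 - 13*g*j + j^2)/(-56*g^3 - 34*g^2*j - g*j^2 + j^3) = (-6*g + j)/(8*g^2 + 6*g*j + j^2)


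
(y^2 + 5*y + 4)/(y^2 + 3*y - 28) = (y^2 + 5*y + 4)/(y^2 + 3*y - 28)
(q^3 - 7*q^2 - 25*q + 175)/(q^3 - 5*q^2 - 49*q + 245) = (q + 5)/(q + 7)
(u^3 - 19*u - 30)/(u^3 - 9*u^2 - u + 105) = (u + 2)/(u - 7)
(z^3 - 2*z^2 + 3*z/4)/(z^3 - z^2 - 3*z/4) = (2*z - 1)/(2*z + 1)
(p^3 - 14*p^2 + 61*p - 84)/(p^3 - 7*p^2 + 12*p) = (p - 7)/p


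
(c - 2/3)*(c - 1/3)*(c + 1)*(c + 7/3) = c^4 + 7*c^3/3 - 7*c^2/9 - 43*c/27 + 14/27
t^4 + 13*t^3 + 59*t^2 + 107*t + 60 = (t + 1)*(t + 3)*(t + 4)*(t + 5)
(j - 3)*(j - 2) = j^2 - 5*j + 6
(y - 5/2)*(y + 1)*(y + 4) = y^3 + 5*y^2/2 - 17*y/2 - 10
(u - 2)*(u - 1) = u^2 - 3*u + 2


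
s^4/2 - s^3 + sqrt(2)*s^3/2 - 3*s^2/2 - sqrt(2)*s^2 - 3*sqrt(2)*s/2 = s*(s/2 + 1/2)*(s - 3)*(s + sqrt(2))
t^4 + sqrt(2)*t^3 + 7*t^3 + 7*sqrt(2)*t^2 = t^2*(t + 7)*(t + sqrt(2))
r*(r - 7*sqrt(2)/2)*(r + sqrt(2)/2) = r^3 - 3*sqrt(2)*r^2 - 7*r/2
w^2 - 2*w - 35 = (w - 7)*(w + 5)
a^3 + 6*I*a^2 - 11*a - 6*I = (a + I)*(a + 2*I)*(a + 3*I)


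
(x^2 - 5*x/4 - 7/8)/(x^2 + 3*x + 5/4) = (4*x - 7)/(2*(2*x + 5))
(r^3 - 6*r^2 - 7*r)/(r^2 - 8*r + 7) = r*(r + 1)/(r - 1)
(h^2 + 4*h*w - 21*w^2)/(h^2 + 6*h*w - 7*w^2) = (-h + 3*w)/(-h + w)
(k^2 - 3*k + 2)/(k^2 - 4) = (k - 1)/(k + 2)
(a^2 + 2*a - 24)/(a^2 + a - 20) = (a + 6)/(a + 5)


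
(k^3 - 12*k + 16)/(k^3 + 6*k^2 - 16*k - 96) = (k^2 - 4*k + 4)/(k^2 + 2*k - 24)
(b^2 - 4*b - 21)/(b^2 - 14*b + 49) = (b + 3)/(b - 7)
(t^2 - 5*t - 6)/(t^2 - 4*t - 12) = (t + 1)/(t + 2)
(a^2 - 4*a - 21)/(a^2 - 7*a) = (a + 3)/a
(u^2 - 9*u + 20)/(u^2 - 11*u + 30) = (u - 4)/(u - 6)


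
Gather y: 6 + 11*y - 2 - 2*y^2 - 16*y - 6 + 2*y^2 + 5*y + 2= 0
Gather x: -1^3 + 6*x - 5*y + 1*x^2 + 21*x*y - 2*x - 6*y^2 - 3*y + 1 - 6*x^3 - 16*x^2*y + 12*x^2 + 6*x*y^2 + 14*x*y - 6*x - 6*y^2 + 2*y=-6*x^3 + x^2*(13 - 16*y) + x*(6*y^2 + 35*y - 2) - 12*y^2 - 6*y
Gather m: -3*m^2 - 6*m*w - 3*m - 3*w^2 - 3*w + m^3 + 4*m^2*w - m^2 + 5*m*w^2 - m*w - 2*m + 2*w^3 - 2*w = m^3 + m^2*(4*w - 4) + m*(5*w^2 - 7*w - 5) + 2*w^3 - 3*w^2 - 5*w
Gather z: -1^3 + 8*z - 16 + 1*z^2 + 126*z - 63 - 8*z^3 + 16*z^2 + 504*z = -8*z^3 + 17*z^2 + 638*z - 80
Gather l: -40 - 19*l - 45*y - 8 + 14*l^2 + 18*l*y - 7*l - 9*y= 14*l^2 + l*(18*y - 26) - 54*y - 48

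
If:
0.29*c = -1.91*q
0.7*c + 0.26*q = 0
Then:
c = 0.00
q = 0.00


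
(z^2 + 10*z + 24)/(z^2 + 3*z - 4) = (z + 6)/(z - 1)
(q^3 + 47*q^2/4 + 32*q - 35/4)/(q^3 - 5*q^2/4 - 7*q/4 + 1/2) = (q^2 + 12*q + 35)/(q^2 - q - 2)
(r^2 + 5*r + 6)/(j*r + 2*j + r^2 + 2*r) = (r + 3)/(j + r)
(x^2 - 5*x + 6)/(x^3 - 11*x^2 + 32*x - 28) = (x - 3)/(x^2 - 9*x + 14)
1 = 1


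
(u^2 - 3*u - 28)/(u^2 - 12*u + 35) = (u + 4)/(u - 5)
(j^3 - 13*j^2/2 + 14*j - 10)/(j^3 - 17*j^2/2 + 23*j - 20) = (j - 2)/(j - 4)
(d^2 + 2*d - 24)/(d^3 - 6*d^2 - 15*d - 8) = (-d^2 - 2*d + 24)/(-d^3 + 6*d^2 + 15*d + 8)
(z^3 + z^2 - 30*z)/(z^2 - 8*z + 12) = z*(z^2 + z - 30)/(z^2 - 8*z + 12)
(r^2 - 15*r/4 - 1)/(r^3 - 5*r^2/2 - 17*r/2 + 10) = (4*r + 1)/(2*(2*r^2 + 3*r - 5))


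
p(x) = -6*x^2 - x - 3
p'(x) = -12*x - 1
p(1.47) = -17.44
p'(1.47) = -18.64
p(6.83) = -289.72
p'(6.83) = -82.96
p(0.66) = -6.27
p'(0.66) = -8.92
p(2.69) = -49.11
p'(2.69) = -33.28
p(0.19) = -3.41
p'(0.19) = -3.28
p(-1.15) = -9.78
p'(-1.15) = 12.80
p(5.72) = -205.03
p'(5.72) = -69.64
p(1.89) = -26.32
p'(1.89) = -23.68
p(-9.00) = -480.00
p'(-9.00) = 107.00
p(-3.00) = -54.00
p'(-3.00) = 35.00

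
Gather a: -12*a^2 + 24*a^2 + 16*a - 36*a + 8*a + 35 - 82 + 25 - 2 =12*a^2 - 12*a - 24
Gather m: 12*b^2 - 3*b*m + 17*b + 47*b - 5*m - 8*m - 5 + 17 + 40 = 12*b^2 + 64*b + m*(-3*b - 13) + 52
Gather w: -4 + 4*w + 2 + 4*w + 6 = 8*w + 4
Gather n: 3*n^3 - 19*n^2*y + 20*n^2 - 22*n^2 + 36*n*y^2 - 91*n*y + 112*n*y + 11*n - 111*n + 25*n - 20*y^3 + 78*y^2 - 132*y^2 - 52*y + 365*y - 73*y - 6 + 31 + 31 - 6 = 3*n^3 + n^2*(-19*y - 2) + n*(36*y^2 + 21*y - 75) - 20*y^3 - 54*y^2 + 240*y + 50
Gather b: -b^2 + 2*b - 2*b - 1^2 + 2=1 - b^2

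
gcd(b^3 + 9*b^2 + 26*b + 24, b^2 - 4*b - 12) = b + 2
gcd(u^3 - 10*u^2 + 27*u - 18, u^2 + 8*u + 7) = 1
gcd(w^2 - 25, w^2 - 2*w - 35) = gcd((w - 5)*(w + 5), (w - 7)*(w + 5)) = w + 5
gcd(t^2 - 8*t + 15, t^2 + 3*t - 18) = t - 3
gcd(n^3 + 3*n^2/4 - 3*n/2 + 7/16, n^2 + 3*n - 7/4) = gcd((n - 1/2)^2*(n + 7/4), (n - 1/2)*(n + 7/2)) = n - 1/2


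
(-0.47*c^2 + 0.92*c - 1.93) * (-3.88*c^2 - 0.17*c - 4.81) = 1.8236*c^4 - 3.4897*c^3 + 9.5927*c^2 - 4.0971*c + 9.2833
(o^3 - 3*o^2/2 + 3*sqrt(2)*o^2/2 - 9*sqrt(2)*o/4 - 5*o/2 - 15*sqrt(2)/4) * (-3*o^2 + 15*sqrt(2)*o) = -3*o^5 + 9*o^4/2 + 21*sqrt(2)*o^4/2 - 63*sqrt(2)*o^3/4 + 105*o^3/2 - 135*o^2/2 - 105*sqrt(2)*o^2/4 - 225*o/2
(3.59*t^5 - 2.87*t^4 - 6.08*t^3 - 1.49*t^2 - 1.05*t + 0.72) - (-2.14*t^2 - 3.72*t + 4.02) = 3.59*t^5 - 2.87*t^4 - 6.08*t^3 + 0.65*t^2 + 2.67*t - 3.3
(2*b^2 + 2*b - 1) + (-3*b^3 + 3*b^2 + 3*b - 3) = -3*b^3 + 5*b^2 + 5*b - 4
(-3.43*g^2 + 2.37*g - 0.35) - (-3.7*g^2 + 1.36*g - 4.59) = 0.27*g^2 + 1.01*g + 4.24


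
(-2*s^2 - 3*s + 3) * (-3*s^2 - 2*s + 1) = 6*s^4 + 13*s^3 - 5*s^2 - 9*s + 3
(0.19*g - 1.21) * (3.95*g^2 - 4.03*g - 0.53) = 0.7505*g^3 - 5.5452*g^2 + 4.7756*g + 0.6413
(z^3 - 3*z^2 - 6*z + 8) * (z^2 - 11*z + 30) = z^5 - 14*z^4 + 57*z^3 - 16*z^2 - 268*z + 240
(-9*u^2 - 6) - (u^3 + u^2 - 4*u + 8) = -u^3 - 10*u^2 + 4*u - 14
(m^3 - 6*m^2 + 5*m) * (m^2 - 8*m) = m^5 - 14*m^4 + 53*m^3 - 40*m^2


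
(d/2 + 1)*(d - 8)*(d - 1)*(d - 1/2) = d^4/2 - 15*d^3/4 - 13*d^2/4 + 21*d/2 - 4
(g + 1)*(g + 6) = g^2 + 7*g + 6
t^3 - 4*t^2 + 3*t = t*(t - 3)*(t - 1)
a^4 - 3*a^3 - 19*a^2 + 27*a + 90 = (a - 5)*(a - 3)*(a + 2)*(a + 3)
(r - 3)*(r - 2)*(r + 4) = r^3 - r^2 - 14*r + 24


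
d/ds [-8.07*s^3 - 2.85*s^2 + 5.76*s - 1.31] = -24.21*s^2 - 5.7*s + 5.76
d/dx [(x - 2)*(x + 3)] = 2*x + 1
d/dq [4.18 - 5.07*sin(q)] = -5.07*cos(q)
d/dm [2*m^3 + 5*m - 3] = 6*m^2 + 5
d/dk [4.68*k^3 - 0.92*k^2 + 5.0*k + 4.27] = 14.04*k^2 - 1.84*k + 5.0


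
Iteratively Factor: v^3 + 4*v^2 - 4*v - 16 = (v + 4)*(v^2 - 4) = (v - 2)*(v + 4)*(v + 2)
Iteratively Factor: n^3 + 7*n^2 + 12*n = (n)*(n^2 + 7*n + 12) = n*(n + 3)*(n + 4)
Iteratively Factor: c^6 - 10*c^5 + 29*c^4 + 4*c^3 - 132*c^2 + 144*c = (c - 3)*(c^5 - 7*c^4 + 8*c^3 + 28*c^2 - 48*c) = c*(c - 3)*(c^4 - 7*c^3 + 8*c^2 + 28*c - 48) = c*(c - 3)*(c + 2)*(c^3 - 9*c^2 + 26*c - 24) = c*(c - 4)*(c - 3)*(c + 2)*(c^2 - 5*c + 6) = c*(c - 4)*(c - 3)*(c - 2)*(c + 2)*(c - 3)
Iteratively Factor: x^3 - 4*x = (x)*(x^2 - 4) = x*(x + 2)*(x - 2)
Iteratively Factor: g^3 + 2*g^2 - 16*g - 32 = (g - 4)*(g^2 + 6*g + 8) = (g - 4)*(g + 4)*(g + 2)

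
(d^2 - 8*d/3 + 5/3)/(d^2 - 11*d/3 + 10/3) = (d - 1)/(d - 2)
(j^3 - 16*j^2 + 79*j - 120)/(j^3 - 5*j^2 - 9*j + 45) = (j - 8)/(j + 3)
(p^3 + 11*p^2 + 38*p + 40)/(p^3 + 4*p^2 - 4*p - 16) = (p + 5)/(p - 2)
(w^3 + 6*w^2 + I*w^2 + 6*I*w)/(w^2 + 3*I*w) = (w^2 + w*(6 + I) + 6*I)/(w + 3*I)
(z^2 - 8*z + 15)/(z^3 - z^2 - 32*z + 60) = (z - 3)/(z^2 + 4*z - 12)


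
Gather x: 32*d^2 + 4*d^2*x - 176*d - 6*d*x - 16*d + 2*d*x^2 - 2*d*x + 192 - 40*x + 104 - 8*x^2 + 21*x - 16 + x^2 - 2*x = 32*d^2 - 192*d + x^2*(2*d - 7) + x*(4*d^2 - 8*d - 21) + 280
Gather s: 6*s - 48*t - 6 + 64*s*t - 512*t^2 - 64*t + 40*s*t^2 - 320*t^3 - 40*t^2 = s*(40*t^2 + 64*t + 6) - 320*t^3 - 552*t^2 - 112*t - 6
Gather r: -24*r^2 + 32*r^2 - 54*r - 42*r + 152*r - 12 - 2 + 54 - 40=8*r^2 + 56*r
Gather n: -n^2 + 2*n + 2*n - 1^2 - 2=-n^2 + 4*n - 3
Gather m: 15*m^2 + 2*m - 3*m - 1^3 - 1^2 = 15*m^2 - m - 2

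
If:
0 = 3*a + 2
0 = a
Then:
No Solution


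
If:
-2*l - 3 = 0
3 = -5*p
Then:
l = -3/2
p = -3/5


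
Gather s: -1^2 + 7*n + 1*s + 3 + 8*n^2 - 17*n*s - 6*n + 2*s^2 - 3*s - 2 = 8*n^2 + n + 2*s^2 + s*(-17*n - 2)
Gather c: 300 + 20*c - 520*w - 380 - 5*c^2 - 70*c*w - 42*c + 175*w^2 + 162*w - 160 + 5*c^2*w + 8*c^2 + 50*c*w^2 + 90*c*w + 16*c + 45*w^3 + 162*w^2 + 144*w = c^2*(5*w + 3) + c*(50*w^2 + 20*w - 6) + 45*w^3 + 337*w^2 - 214*w - 240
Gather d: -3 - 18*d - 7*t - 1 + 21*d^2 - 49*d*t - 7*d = 21*d^2 + d*(-49*t - 25) - 7*t - 4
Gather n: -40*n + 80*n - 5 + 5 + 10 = 40*n + 10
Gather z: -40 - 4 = -44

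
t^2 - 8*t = t*(t - 8)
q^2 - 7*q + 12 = (q - 4)*(q - 3)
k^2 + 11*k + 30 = (k + 5)*(k + 6)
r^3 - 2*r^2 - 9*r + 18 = (r - 3)*(r - 2)*(r + 3)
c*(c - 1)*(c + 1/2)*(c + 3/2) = c^4 + c^3 - 5*c^2/4 - 3*c/4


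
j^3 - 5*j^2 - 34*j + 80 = (j - 8)*(j - 2)*(j + 5)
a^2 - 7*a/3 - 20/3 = (a - 4)*(a + 5/3)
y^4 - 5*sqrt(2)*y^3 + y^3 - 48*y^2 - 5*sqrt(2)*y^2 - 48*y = y*(y + 1)*(y - 8*sqrt(2))*(y + 3*sqrt(2))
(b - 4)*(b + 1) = b^2 - 3*b - 4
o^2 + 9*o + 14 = (o + 2)*(o + 7)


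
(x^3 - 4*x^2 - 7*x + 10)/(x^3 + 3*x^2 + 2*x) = (x^2 - 6*x + 5)/(x*(x + 1))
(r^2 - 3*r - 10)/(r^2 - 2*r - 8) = (r - 5)/(r - 4)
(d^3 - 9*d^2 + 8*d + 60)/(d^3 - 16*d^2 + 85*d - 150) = (d + 2)/(d - 5)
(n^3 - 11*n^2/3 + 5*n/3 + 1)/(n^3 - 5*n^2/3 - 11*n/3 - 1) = (n - 1)/(n + 1)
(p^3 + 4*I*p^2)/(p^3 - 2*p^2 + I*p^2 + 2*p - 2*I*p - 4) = p^2*(p + 4*I)/(p^3 + p^2*(-2 + I) + 2*p*(1 - I) - 4)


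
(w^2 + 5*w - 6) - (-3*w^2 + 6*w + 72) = 4*w^2 - w - 78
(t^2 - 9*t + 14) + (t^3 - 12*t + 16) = t^3 + t^2 - 21*t + 30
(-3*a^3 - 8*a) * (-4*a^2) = 12*a^5 + 32*a^3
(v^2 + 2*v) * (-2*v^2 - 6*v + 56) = -2*v^4 - 10*v^3 + 44*v^2 + 112*v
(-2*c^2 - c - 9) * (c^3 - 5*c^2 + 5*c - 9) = -2*c^5 + 9*c^4 - 14*c^3 + 58*c^2 - 36*c + 81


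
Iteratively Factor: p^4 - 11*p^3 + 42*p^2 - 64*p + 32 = (p - 4)*(p^3 - 7*p^2 + 14*p - 8) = (p - 4)*(p - 2)*(p^2 - 5*p + 4) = (p - 4)^2*(p - 2)*(p - 1)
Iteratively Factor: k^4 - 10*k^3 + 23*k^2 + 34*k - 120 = (k - 3)*(k^3 - 7*k^2 + 2*k + 40) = (k - 4)*(k - 3)*(k^2 - 3*k - 10) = (k - 4)*(k - 3)*(k + 2)*(k - 5)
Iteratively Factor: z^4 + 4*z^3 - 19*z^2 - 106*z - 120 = (z + 2)*(z^3 + 2*z^2 - 23*z - 60) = (z - 5)*(z + 2)*(z^2 + 7*z + 12) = (z - 5)*(z + 2)*(z + 4)*(z + 3)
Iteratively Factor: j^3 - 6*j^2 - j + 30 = (j + 2)*(j^2 - 8*j + 15) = (j - 5)*(j + 2)*(j - 3)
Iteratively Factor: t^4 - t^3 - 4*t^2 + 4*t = (t - 1)*(t^3 - 4*t) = (t - 1)*(t + 2)*(t^2 - 2*t) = t*(t - 1)*(t + 2)*(t - 2)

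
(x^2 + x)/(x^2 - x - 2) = x/(x - 2)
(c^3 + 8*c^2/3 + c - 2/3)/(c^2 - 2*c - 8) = (3*c^2 + 2*c - 1)/(3*(c - 4))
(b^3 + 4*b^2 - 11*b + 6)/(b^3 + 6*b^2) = 1 - 2/b + b^(-2)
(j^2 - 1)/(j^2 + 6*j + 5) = (j - 1)/(j + 5)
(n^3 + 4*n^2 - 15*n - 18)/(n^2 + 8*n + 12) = (n^2 - 2*n - 3)/(n + 2)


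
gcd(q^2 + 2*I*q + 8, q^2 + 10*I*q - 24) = q + 4*I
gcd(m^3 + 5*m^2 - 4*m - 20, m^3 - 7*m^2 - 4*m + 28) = m^2 - 4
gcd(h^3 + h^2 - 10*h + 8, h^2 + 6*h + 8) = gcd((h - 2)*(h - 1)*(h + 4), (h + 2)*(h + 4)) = h + 4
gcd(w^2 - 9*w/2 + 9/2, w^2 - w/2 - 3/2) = w - 3/2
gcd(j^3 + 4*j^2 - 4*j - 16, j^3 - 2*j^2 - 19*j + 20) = j + 4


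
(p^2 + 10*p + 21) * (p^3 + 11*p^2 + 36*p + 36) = p^5 + 21*p^4 + 167*p^3 + 627*p^2 + 1116*p + 756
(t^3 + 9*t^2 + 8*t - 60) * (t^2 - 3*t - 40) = t^5 + 6*t^4 - 59*t^3 - 444*t^2 - 140*t + 2400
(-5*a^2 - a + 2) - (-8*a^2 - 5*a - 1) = 3*a^2 + 4*a + 3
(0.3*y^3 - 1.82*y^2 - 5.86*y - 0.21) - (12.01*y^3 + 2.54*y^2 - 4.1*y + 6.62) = -11.71*y^3 - 4.36*y^2 - 1.76*y - 6.83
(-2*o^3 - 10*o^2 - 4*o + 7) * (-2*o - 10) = 4*o^4 + 40*o^3 + 108*o^2 + 26*o - 70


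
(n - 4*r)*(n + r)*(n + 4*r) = n^3 + n^2*r - 16*n*r^2 - 16*r^3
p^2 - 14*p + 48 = (p - 8)*(p - 6)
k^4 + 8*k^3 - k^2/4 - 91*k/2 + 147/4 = (k - 3/2)*(k - 1)*(k + 7/2)*(k + 7)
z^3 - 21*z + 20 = (z - 4)*(z - 1)*(z + 5)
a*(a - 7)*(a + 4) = a^3 - 3*a^2 - 28*a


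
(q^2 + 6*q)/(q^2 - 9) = q*(q + 6)/(q^2 - 9)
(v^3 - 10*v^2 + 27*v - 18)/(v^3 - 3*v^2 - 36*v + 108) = (v - 1)/(v + 6)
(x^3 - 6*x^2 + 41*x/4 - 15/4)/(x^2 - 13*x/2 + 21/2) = (4*x^2 - 12*x + 5)/(2*(2*x - 7))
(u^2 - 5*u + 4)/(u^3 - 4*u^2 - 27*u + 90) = (u^2 - 5*u + 4)/(u^3 - 4*u^2 - 27*u + 90)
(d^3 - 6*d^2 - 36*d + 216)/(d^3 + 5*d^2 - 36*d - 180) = (d - 6)/(d + 5)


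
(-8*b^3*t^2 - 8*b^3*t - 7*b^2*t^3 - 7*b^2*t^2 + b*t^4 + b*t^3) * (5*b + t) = -40*b^4*t^2 - 40*b^4*t - 43*b^3*t^3 - 43*b^3*t^2 - 2*b^2*t^4 - 2*b^2*t^3 + b*t^5 + b*t^4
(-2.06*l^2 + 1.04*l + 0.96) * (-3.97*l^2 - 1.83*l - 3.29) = 8.1782*l^4 - 0.359*l^3 + 1.063*l^2 - 5.1784*l - 3.1584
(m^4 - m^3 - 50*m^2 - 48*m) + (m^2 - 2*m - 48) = m^4 - m^3 - 49*m^2 - 50*m - 48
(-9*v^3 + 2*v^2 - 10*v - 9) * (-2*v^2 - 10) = 18*v^5 - 4*v^4 + 110*v^3 - 2*v^2 + 100*v + 90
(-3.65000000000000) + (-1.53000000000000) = -5.18000000000000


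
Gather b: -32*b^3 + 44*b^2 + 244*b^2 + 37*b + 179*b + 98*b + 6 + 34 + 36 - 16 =-32*b^3 + 288*b^2 + 314*b + 60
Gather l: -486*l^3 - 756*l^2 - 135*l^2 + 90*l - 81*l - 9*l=-486*l^3 - 891*l^2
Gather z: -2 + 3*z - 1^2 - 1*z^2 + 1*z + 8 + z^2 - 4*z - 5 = 0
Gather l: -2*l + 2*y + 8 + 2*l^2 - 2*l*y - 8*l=2*l^2 + l*(-2*y - 10) + 2*y + 8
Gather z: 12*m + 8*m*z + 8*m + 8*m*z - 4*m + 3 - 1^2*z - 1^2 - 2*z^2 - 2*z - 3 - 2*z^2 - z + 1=16*m - 4*z^2 + z*(16*m - 4)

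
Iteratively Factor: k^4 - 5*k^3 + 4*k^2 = (k)*(k^3 - 5*k^2 + 4*k) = k*(k - 4)*(k^2 - k) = k*(k - 4)*(k - 1)*(k)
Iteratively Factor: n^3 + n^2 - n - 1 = (n - 1)*(n^2 + 2*n + 1) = (n - 1)*(n + 1)*(n + 1)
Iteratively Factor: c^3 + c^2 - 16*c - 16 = (c + 4)*(c^2 - 3*c - 4) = (c - 4)*(c + 4)*(c + 1)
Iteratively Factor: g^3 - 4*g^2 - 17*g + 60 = (g - 3)*(g^2 - g - 20) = (g - 5)*(g - 3)*(g + 4)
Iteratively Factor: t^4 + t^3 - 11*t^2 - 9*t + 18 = (t + 3)*(t^3 - 2*t^2 - 5*t + 6) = (t - 3)*(t + 3)*(t^2 + t - 2) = (t - 3)*(t + 2)*(t + 3)*(t - 1)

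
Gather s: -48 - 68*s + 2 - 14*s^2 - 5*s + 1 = -14*s^2 - 73*s - 45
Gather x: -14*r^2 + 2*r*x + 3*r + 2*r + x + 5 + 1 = -14*r^2 + 5*r + x*(2*r + 1) + 6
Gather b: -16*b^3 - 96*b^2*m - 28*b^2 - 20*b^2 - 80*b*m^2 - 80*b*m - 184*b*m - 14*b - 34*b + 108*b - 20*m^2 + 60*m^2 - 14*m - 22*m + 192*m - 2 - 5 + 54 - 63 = -16*b^3 + b^2*(-96*m - 48) + b*(-80*m^2 - 264*m + 60) + 40*m^2 + 156*m - 16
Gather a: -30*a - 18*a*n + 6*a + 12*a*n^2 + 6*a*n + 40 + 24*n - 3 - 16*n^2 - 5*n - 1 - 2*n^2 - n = a*(12*n^2 - 12*n - 24) - 18*n^2 + 18*n + 36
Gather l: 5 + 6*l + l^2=l^2 + 6*l + 5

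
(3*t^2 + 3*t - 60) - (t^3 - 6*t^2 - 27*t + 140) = -t^3 + 9*t^2 + 30*t - 200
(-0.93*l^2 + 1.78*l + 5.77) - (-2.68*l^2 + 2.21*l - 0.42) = 1.75*l^2 - 0.43*l + 6.19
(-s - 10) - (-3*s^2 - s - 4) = 3*s^2 - 6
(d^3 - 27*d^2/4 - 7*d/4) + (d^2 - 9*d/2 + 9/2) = d^3 - 23*d^2/4 - 25*d/4 + 9/2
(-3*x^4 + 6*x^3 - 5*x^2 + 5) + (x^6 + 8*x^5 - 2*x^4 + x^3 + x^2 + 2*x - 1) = x^6 + 8*x^5 - 5*x^4 + 7*x^3 - 4*x^2 + 2*x + 4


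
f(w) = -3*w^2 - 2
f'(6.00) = -36.00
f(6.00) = -110.00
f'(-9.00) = 54.00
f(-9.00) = -245.00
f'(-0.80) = 4.80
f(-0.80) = -3.92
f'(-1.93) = 11.58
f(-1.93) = -13.17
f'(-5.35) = 32.10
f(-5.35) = -87.87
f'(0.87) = -5.22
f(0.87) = -4.27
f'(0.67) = -4.02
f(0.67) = -3.35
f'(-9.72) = 58.32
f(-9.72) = -285.44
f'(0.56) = -3.36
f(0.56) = -2.94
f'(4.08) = -24.48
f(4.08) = -51.94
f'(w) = -6*w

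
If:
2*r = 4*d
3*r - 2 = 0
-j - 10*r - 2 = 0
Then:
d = 1/3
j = -26/3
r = 2/3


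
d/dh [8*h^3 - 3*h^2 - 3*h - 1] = 24*h^2 - 6*h - 3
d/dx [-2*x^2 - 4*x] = -4*x - 4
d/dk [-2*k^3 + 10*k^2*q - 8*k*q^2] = -6*k^2 + 20*k*q - 8*q^2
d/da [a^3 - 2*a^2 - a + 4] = 3*a^2 - 4*a - 1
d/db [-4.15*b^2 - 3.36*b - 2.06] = -8.3*b - 3.36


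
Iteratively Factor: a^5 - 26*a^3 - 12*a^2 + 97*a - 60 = (a - 5)*(a^4 + 5*a^3 - a^2 - 17*a + 12) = (a - 5)*(a - 1)*(a^3 + 6*a^2 + 5*a - 12) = (a - 5)*(a - 1)^2*(a^2 + 7*a + 12) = (a - 5)*(a - 1)^2*(a + 4)*(a + 3)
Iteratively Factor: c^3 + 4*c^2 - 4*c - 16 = (c - 2)*(c^2 + 6*c + 8) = (c - 2)*(c + 2)*(c + 4)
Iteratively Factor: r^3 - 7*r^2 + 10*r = (r - 2)*(r^2 - 5*r) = (r - 5)*(r - 2)*(r)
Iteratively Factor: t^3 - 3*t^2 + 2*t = (t)*(t^2 - 3*t + 2) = t*(t - 1)*(t - 2)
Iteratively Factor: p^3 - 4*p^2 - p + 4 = (p - 4)*(p^2 - 1) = (p - 4)*(p + 1)*(p - 1)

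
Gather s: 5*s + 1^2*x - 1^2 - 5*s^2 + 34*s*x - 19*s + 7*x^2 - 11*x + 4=-5*s^2 + s*(34*x - 14) + 7*x^2 - 10*x + 3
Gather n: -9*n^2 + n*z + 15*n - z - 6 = -9*n^2 + n*(z + 15) - z - 6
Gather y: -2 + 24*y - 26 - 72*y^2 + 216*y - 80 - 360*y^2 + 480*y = -432*y^2 + 720*y - 108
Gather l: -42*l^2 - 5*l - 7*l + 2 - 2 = -42*l^2 - 12*l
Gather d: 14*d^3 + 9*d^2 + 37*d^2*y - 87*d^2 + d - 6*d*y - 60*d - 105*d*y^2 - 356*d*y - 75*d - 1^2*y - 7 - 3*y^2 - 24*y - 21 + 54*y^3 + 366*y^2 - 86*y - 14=14*d^3 + d^2*(37*y - 78) + d*(-105*y^2 - 362*y - 134) + 54*y^3 + 363*y^2 - 111*y - 42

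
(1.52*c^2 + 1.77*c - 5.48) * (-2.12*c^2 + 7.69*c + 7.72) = -3.2224*c^4 + 7.9364*c^3 + 36.9633*c^2 - 28.4768*c - 42.3056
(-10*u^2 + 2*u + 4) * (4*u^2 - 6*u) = -40*u^4 + 68*u^3 + 4*u^2 - 24*u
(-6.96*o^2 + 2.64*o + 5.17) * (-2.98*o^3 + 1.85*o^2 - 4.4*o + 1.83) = 20.7408*o^5 - 20.7432*o^4 + 20.1014*o^3 - 14.7883*o^2 - 17.9168*o + 9.4611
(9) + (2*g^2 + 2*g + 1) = 2*g^2 + 2*g + 10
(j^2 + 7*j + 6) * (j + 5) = j^3 + 12*j^2 + 41*j + 30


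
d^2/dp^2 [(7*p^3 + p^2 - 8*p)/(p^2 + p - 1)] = 2*(5*p^3 - 18*p^2 - 3*p - 7)/(p^6 + 3*p^5 - 5*p^3 + 3*p - 1)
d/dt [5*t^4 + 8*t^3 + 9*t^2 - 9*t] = 20*t^3 + 24*t^2 + 18*t - 9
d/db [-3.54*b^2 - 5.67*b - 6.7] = -7.08*b - 5.67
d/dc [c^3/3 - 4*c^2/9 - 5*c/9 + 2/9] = c^2 - 8*c/9 - 5/9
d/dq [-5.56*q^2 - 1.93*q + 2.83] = -11.12*q - 1.93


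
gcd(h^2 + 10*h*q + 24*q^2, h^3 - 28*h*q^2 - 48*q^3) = h + 4*q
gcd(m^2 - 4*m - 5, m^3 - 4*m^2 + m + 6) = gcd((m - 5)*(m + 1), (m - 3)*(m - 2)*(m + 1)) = m + 1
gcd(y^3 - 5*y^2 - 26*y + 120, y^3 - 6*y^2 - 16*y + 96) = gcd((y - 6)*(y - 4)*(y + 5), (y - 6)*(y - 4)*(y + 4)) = y^2 - 10*y + 24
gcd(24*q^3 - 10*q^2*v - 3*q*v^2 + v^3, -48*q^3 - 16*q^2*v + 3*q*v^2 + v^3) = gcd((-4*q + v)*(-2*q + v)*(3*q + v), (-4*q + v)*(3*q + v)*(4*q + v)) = 12*q^2 + q*v - v^2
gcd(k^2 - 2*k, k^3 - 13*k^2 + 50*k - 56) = k - 2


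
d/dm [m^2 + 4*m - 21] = 2*m + 4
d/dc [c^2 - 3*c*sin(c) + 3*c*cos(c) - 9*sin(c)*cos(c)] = -3*sqrt(2)*c*sin(c + pi/4) + 2*c - 9*cos(2*c) + 3*sqrt(2)*cos(c + pi/4)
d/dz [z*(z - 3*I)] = 2*z - 3*I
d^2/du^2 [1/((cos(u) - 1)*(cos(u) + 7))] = (-4*sin(u)^4 + 66*sin(u)^2 - 39*cos(u)/2 - 9*cos(3*u)/2 + 24)/((cos(u) - 1)^3*(cos(u) + 7)^3)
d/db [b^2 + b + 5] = 2*b + 1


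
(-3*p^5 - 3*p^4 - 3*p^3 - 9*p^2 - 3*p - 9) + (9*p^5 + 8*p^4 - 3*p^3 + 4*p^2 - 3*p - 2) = 6*p^5 + 5*p^4 - 6*p^3 - 5*p^2 - 6*p - 11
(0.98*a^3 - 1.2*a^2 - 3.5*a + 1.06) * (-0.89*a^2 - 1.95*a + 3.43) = -0.8722*a^5 - 0.843*a^4 + 8.8164*a^3 + 1.7656*a^2 - 14.072*a + 3.6358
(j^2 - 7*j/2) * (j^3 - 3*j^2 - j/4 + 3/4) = j^5 - 13*j^4/2 + 41*j^3/4 + 13*j^2/8 - 21*j/8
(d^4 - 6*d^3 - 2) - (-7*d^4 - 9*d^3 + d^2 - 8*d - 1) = 8*d^4 + 3*d^3 - d^2 + 8*d - 1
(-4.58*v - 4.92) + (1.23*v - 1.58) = -3.35*v - 6.5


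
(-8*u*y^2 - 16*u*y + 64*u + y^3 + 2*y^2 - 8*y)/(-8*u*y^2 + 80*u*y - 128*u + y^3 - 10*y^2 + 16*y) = (y + 4)/(y - 8)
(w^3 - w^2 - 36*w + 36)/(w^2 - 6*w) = w + 5 - 6/w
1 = 1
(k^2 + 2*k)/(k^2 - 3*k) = (k + 2)/(k - 3)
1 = 1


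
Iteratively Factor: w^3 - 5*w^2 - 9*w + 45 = (w + 3)*(w^2 - 8*w + 15) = (w - 5)*(w + 3)*(w - 3)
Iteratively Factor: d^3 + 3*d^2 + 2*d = (d + 2)*(d^2 + d) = (d + 1)*(d + 2)*(d)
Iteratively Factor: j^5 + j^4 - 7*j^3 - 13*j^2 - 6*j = (j + 1)*(j^4 - 7*j^2 - 6*j) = (j - 3)*(j + 1)*(j^3 + 3*j^2 + 2*j) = (j - 3)*(j + 1)^2*(j^2 + 2*j) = (j - 3)*(j + 1)^2*(j + 2)*(j)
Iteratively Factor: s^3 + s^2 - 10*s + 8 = (s + 4)*(s^2 - 3*s + 2) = (s - 1)*(s + 4)*(s - 2)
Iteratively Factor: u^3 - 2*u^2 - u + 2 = (u - 1)*(u^2 - u - 2) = (u - 1)*(u + 1)*(u - 2)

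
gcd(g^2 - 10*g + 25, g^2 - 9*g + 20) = g - 5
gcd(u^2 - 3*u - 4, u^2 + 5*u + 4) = u + 1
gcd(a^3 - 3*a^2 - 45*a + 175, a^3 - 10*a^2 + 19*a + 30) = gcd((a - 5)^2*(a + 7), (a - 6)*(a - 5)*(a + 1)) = a - 5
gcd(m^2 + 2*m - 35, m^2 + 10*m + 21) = m + 7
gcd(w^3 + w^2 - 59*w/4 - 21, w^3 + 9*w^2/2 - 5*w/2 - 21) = w + 7/2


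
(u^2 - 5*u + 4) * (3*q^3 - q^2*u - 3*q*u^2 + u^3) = 3*q^3*u^2 - 15*q^3*u + 12*q^3 - q^2*u^3 + 5*q^2*u^2 - 4*q^2*u - 3*q*u^4 + 15*q*u^3 - 12*q*u^2 + u^5 - 5*u^4 + 4*u^3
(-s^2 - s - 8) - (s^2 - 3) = -2*s^2 - s - 5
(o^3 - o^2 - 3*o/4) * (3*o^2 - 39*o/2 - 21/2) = 3*o^5 - 45*o^4/2 + 27*o^3/4 + 201*o^2/8 + 63*o/8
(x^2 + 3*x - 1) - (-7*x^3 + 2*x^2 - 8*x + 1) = 7*x^3 - x^2 + 11*x - 2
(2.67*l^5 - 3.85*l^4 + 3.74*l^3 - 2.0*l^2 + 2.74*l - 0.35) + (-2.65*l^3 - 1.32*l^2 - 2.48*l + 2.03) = 2.67*l^5 - 3.85*l^4 + 1.09*l^3 - 3.32*l^2 + 0.26*l + 1.68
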